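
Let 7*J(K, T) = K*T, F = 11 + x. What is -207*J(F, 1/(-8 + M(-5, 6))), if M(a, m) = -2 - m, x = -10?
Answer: 207/112 ≈ 1.8482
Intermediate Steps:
F = 1 (F = 11 - 10 = 1)
J(K, T) = K*T/7 (J(K, T) = (K*T)/7 = K*T/7)
-207*J(F, 1/(-8 + M(-5, 6))) = -207/(7*(-8 + (-2 - 1*6))) = -207/(7*(-8 + (-2 - 6))) = -207/(7*(-8 - 8)) = -207/(7*(-16)) = -207*(-1)/(7*16) = -207*(-1/112) = 207/112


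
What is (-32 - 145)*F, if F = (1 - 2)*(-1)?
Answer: -177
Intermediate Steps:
F = 1 (F = -1*(-1) = 1)
(-32 - 145)*F = (-32 - 145)*1 = -177*1 = -177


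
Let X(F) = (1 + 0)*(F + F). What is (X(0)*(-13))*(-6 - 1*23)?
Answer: 0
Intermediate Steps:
X(F) = 2*F (X(F) = 1*(2*F) = 2*F)
(X(0)*(-13))*(-6 - 1*23) = ((2*0)*(-13))*(-6 - 1*23) = (0*(-13))*(-6 - 23) = 0*(-29) = 0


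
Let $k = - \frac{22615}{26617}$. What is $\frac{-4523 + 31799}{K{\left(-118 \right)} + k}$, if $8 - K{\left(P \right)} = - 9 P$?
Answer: $- \frac{726005292}{28076933} \approx -25.858$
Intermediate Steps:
$K{\left(P \right)} = 8 + 9 P$ ($K{\left(P \right)} = 8 - - 9 P = 8 + 9 P$)
$k = - \frac{22615}{26617}$ ($k = \left(-22615\right) \frac{1}{26617} = - \frac{22615}{26617} \approx -0.84964$)
$\frac{-4523 + 31799}{K{\left(-118 \right)} + k} = \frac{-4523 + 31799}{\left(8 + 9 \left(-118\right)\right) - \frac{22615}{26617}} = \frac{27276}{\left(8 - 1062\right) - \frac{22615}{26617}} = \frac{27276}{-1054 - \frac{22615}{26617}} = \frac{27276}{- \frac{28076933}{26617}} = 27276 \left(- \frac{26617}{28076933}\right) = - \frac{726005292}{28076933}$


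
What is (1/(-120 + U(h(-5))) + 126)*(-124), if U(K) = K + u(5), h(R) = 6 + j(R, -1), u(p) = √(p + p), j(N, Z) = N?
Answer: -221080468/14151 + 124*√10/14151 ≈ -15623.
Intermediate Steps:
u(p) = √2*√p (u(p) = √(2*p) = √2*√p)
h(R) = 6 + R
U(K) = K + √10 (U(K) = K + √2*√5 = K + √10)
(1/(-120 + U(h(-5))) + 126)*(-124) = (1/(-120 + ((6 - 5) + √10)) + 126)*(-124) = (1/(-120 + (1 + √10)) + 126)*(-124) = (1/(-119 + √10) + 126)*(-124) = (126 + 1/(-119 + √10))*(-124) = -15624 - 124/(-119 + √10)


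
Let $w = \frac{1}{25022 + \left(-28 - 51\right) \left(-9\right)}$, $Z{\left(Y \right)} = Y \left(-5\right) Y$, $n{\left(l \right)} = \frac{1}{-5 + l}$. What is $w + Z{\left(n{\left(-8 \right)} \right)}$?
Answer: $- \frac{128496}{4348877} \approx -0.029547$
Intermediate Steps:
$Z{\left(Y \right)} = - 5 Y^{2}$ ($Z{\left(Y \right)} = - 5 Y Y = - 5 Y^{2}$)
$w = \frac{1}{25733}$ ($w = \frac{1}{25022 - -711} = \frac{1}{25022 + 711} = \frac{1}{25733} \approx 3.8861 \cdot 10^{-5}$)
$w + Z{\left(n{\left(-8 \right)} \right)} = \frac{1}{25733} - 5 \left(\frac{1}{-5 - 8}\right)^{2} = \frac{1}{25733} - 5 \left(\frac{1}{-13}\right)^{2} = \frac{1}{25733} - 5 \left(- \frac{1}{13}\right)^{2} = \frac{1}{25733} - \frac{5}{169} = - \frac{128496}{4348877}$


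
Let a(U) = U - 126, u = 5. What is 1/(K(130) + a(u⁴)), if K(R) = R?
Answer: 1/629 ≈ 0.0015898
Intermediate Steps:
a(U) = -126 + U
1/(K(130) + a(u⁴)) = 1/(130 + (-126 + 5⁴)) = 1/(130 + (-126 + 625)) = 1/(130 + 499) = 1/629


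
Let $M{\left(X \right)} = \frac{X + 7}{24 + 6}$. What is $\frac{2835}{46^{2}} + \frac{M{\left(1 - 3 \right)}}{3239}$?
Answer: $\frac{27548753}{20561172} \approx 1.3398$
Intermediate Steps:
$M{\left(X \right)} = \frac{7}{30} + \frac{X}{30}$ ($M{\left(X \right)} = \frac{7 + X}{30} = \left(7 + X\right) \frac{1}{30} = \frac{7}{30} + \frac{X}{30}$)
$\frac{2835}{46^{2}} + \frac{M{\left(1 - 3 \right)}}{3239} = \frac{2835}{46^{2}} + \frac{\frac{7}{30} + \frac{1 - 3}{30}}{3239} = \frac{2835}{2116} + \left(\frac{7}{30} + \frac{1 - 3}{30}\right) \frac{1}{3239} = 2835 \cdot \frac{1}{2116} + \left(\frac{7}{30} + \frac{1}{30} \left(-2\right)\right) \frac{1}{3239} = \frac{2835}{2116} + \left(\frac{7}{30} - \frac{1}{15}\right) \frac{1}{3239} = \frac{2835}{2116} + \frac{1}{6} \cdot \frac{1}{3239} = \frac{2835}{2116} + \frac{1}{19434} = \frac{27548753}{20561172}$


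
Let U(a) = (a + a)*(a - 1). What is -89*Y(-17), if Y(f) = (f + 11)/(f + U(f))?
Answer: 534/595 ≈ 0.89748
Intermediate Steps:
U(a) = 2*a*(-1 + a) (U(a) = (2*a)*(-1 + a) = 2*a*(-1 + a))
Y(f) = (11 + f)/(f + 2*f*(-1 + f)) (Y(f) = (f + 11)/(f + 2*f*(-1 + f)) = (11 + f)/(f + 2*f*(-1 + f)))
-89*Y(-17) = -89*(11 - 17)/((-17)*(-1 + 2*(-17))) = -(-89)*(-6)/(17*(-1 - 34)) = -(-89)*(-6)/(17*(-35)) = -(-89)*(-1)*(-6)/(17*35) = -89*(-6/595) = 534/595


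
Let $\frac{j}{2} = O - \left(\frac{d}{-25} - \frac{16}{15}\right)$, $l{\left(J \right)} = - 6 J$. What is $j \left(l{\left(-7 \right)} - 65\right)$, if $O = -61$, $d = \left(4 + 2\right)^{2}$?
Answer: $\frac{201802}{75} \approx 2690.7$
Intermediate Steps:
$d = 36$ ($d = 6^{2} = 36$)
$j = - \frac{8774}{75}$ ($j = 2 \left(-61 - \left(\frac{36}{-25} - \frac{16}{15}\right)\right) = 2 \left(-61 - \left(36 \left(- \frac{1}{25}\right) - \frac{16}{15}\right)\right) = 2 \left(-61 - \left(- \frac{36}{25} - \frac{16}{15}\right)\right) = 2 \left(-61 - - \frac{188}{75}\right) = 2 \left(-61 + \frac{188}{75}\right) = 2 \left(- \frac{4387}{75}\right) = - \frac{8774}{75} \approx -116.99$)
$j \left(l{\left(-7 \right)} - 65\right) = - \frac{8774 \left(\left(-6\right) \left(-7\right) - 65\right)}{75} = - \frac{8774 \left(42 - 65\right)}{75} = \left(- \frac{8774}{75}\right) \left(-23\right) = \frac{201802}{75}$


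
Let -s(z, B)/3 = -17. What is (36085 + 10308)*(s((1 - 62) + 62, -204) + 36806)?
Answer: 1709906801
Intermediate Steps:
s(z, B) = 51 (s(z, B) = -3*(-17) = 51)
(36085 + 10308)*(s((1 - 62) + 62, -204) + 36806) = (36085 + 10308)*(51 + 36806) = 46393*36857 = 1709906801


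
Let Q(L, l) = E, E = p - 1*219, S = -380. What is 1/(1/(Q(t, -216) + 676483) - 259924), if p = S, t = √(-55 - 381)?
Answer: -675884/175678472815 ≈ -3.8473e-6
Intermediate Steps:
t = 2*I*√109 (t = √(-436) = 2*I*√109 ≈ 20.881*I)
p = -380
E = -599 (E = -380 - 1*219 = -380 - 219 = -599)
Q(L, l) = -599
1/(1/(Q(t, -216) + 676483) - 259924) = 1/(1/(-599 + 676483) - 259924) = 1/(1/675884 - 259924) = 1/(-175678472815/675884) = -675884/175678472815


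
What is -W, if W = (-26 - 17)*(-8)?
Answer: -344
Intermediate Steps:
W = 344 (W = -43*(-8) = 344)
-W = -1*344 = -344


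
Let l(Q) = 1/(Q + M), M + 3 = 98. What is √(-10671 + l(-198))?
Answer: I*√113208742/103 ≈ 103.3*I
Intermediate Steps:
M = 95 (M = -3 + 98 = 95)
l(Q) = 1/(95 + Q) (l(Q) = 1/(Q + 95) = 1/(95 + Q))
√(-10671 + l(-198)) = √(-10671 + 1/(95 - 198)) = √(-10671 + 1/(-103)) = √(-10671 - 1/103) = √(-1099114/103) = I*√113208742/103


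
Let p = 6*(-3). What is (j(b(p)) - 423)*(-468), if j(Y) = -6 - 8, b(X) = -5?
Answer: 204516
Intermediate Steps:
p = -18
j(Y) = -14
(j(b(p)) - 423)*(-468) = (-14 - 423)*(-468) = -437*(-468) = 204516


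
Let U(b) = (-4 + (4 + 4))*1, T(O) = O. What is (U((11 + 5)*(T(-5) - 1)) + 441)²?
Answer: 198025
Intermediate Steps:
U(b) = 4 (U(b) = (-4 + 8)*1 = 4*1 = 4)
(U((11 + 5)*(T(-5) - 1)) + 441)² = (4 + 441)² = 445² = 198025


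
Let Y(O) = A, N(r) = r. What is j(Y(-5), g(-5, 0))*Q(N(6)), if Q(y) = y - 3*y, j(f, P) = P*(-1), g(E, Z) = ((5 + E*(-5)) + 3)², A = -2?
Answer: 13068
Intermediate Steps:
Y(O) = -2
g(E, Z) = (8 - 5*E)² (g(E, Z) = ((5 - 5*E) + 3)² = (8 - 5*E)²)
j(f, P) = -P
Q(y) = -2*y
j(Y(-5), g(-5, 0))*Q(N(6)) = (-(-8 + 5*(-5))²)*(-2*6) = -(-8 - 25)²*(-12) = -1*(-33)²*(-12) = -1*1089*(-12) = -1089*(-12) = 13068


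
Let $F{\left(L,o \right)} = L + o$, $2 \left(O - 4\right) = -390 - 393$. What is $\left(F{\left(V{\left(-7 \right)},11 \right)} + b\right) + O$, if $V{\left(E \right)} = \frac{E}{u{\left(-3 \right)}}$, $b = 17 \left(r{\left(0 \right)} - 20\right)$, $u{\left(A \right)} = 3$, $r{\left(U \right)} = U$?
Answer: $- \frac{4313}{6} \approx -718.83$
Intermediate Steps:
$O = - \frac{775}{2}$ ($O = 4 + \frac{-390 - 393}{2} = 4 + \frac{1}{2} \left(-783\right) = 4 - \frac{783}{2} = - \frac{775}{2} \approx -387.5$)
$b = -340$ ($b = 17 \left(0 - 20\right) = 17 \left(-20\right) = -340$)
$V{\left(E \right)} = \frac{E}{3}$
$\left(F{\left(V{\left(-7 \right)},11 \right)} + b\right) + O = \left(\left(\frac{1}{3} \left(-7\right) + 11\right) - 340\right) - \frac{775}{2} = \left(\left(- \frac{7}{3} + 11\right) - 340\right) - \frac{775}{2} = \left(\frac{26}{3} - 340\right) - \frac{775}{2} = - \frac{994}{3} - \frac{775}{2} = - \frac{4313}{6}$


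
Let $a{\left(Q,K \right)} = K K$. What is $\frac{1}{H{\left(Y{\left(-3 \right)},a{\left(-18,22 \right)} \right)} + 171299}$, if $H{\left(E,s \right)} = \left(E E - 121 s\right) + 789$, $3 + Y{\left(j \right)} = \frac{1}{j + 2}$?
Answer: $\frac{1}{113540} \approx 8.8075 \cdot 10^{-6}$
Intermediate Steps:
$a{\left(Q,K \right)} = K^{2}$
$Y{\left(j \right)} = -3 + \frac{1}{2 + j}$ ($Y{\left(j \right)} = -3 + \frac{1}{j + 2} = -3 + \frac{1}{2 + j}$)
$H{\left(E,s \right)} = 789 + E^{2} - 121 s$ ($H{\left(E,s \right)} = \left(E^{2} - 121 s\right) + 789 = 789 + E^{2} - 121 s$)
$\frac{1}{H{\left(Y{\left(-3 \right)},a{\left(-18,22 \right)} \right)} + 171299} = \frac{1}{\left(789 + \left(\frac{-5 - -9}{2 - 3}\right)^{2} - 121 \cdot 22^{2}\right) + 171299} = \frac{1}{\left(789 + \left(\frac{-5 + 9}{-1}\right)^{2} - 58564\right) + 171299} = \frac{1}{\left(789 + \left(\left(-1\right) 4\right)^{2} - 58564\right) + 171299} = \frac{1}{\left(789 + \left(-4\right)^{2} - 58564\right) + 171299} = \frac{1}{\left(789 + 16 - 58564\right) + 171299} = \frac{1}{-57759 + 171299} = \frac{1}{113540}$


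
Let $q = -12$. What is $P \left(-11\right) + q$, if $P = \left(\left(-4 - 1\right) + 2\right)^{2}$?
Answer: $-111$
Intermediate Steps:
$P = 9$ ($P = \left(-5 + 2\right)^{2} = \left(-3\right)^{2} = 9$)
$P \left(-11\right) + q = 9 \left(-11\right) - 12 = -99 - 12 = -111$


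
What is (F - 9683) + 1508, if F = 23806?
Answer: 15631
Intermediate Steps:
(F - 9683) + 1508 = (23806 - 9683) + 1508 = 14123 + 1508 = 15631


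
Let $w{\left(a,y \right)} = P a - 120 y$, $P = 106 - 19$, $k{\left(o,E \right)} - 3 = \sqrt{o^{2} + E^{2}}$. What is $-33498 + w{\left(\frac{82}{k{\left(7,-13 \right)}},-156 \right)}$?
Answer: $- \frac{3110004}{209} + \frac{7134 \sqrt{218}}{209} \approx -14376.0$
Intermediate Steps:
$k{\left(o,E \right)} = 3 + \sqrt{E^{2} + o^{2}}$ ($k{\left(o,E \right)} = 3 + \sqrt{o^{2} + E^{2}} = 3 + \sqrt{E^{2} + o^{2}}$)
$P = 87$
$w{\left(a,y \right)} = - 120 y + 87 a$ ($w{\left(a,y \right)} = 87 a - 120 y = - 120 y + 87 a$)
$-33498 + w{\left(\frac{82}{k{\left(7,-13 \right)}},-156 \right)} = -33498 + \left(\left(-120\right) \left(-156\right) + 87 \frac{82}{3 + \sqrt{\left(-13\right)^{2} + 7^{2}}}\right) = -33498 + \left(18720 + 87 \frac{82}{3 + \sqrt{169 + 49}}\right) = -33498 + \left(18720 + 87 \frac{82}{3 + \sqrt{218}}\right) = -33498 + \left(18720 + \frac{7134}{3 + \sqrt{218}}\right) = -14778 + \frac{7134}{3 + \sqrt{218}}$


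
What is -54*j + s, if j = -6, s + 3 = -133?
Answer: 188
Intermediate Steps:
s = -136 (s = -3 - 133 = -136)
-54*j + s = -54*(-6) - 136 = 324 - 136 = 188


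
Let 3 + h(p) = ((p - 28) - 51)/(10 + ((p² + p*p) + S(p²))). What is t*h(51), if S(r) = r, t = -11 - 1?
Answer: 281604/7813 ≈ 36.043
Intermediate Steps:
t = -12
h(p) = -3 + (-79 + p)/(10 + 3*p²) (h(p) = -3 + ((p - 28) - 51)/(10 + ((p² + p*p) + p²)) = -3 + ((-28 + p) - 51)/(10 + ((p² + p²) + p²)) = -3 + (-79 + p)/(10 + (2*p² + p²)) = -3 + (-79 + p)/(10 + 3*p²))
t*h(51) = -12*(-109 + 51 - 9*51²)/(10 + 3*51²) = -12*(-109 + 51 - 9*2601)/(10 + 3*2601) = -12*(-109 + 51 - 23409)/(10 + 7803) = -12*(-23467)/7813 = -12*(-23467/7813) = 281604/7813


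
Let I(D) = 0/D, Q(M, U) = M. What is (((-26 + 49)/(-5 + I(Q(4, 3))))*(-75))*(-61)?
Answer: -21045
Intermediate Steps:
I(D) = 0
(((-26 + 49)/(-5 + I(Q(4, 3))))*(-75))*(-61) = (((-26 + 49)/(-5 + 0))*(-75))*(-61) = ((23/(-5))*(-75))*(-61) = ((23*(-1/5))*(-75))*(-61) = -23/5*(-75)*(-61) = 345*(-61) = -21045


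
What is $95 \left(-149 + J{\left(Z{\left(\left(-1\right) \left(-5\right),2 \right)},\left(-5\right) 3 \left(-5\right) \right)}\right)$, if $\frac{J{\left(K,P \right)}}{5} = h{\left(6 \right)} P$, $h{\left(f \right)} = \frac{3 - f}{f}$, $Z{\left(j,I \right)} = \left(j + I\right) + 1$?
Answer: $- \frac{63935}{2} \approx -31968.0$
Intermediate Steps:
$Z{\left(j,I \right)} = 1 + I + j$ ($Z{\left(j,I \right)} = \left(I + j\right) + 1 = 1 + I + j$)
$h{\left(f \right)} = \frac{3 - f}{f}$
$J{\left(K,P \right)} = - \frac{5 P}{2}$ ($J{\left(K,P \right)} = 5 \frac{3 - 6}{6} P = 5 \cdot \frac{1}{6} \left(-3\right) P = 5 \left(- \frac{P}{2}\right) = - \frac{5 P}{2}$)
$95 \left(-149 + J{\left(Z{\left(\left(-1\right) \left(-5\right),2 \right)},\left(-5\right) 3 \left(-5\right) \right)}\right) = 95 \left(-149 - \frac{5 \left(-5\right) 3 \left(-5\right)}{2}\right) = 95 \left(-149 - \frac{5 \left(\left(-15\right) \left(-5\right)\right)}{2}\right) = 95 \left(-149 - \frac{375}{2}\right) = 95 \left(- \frac{673}{2}\right) = - \frac{63935}{2}$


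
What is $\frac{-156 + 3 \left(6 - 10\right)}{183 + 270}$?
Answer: $- \frac{56}{151} \approx -0.37086$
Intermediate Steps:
$\frac{-156 + 3 \left(6 - 10\right)}{183 + 270} = \frac{-156 + 3 \left(-4\right)}{453} = \left(-156 - 12\right) \frac{1}{453} = \left(-168\right) \frac{1}{453} = - \frac{56}{151}$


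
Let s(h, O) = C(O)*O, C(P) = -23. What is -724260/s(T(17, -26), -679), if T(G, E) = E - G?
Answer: -724260/15617 ≈ -46.376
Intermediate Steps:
s(h, O) = -23*O
-724260/s(T(17, -26), -679) = -724260/((-23*(-679))) = -724260/15617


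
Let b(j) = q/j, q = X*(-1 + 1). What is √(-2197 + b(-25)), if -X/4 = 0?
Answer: 13*I*√13 ≈ 46.872*I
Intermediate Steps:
X = 0 (X = -4*0 = 0)
q = 0 (q = 0*(-1 + 1) = 0*0 = 0)
b(j) = 0 (b(j) = 0/j = 0)
√(-2197 + b(-25)) = √(-2197 + 0) = √(-2197) = 13*I*√13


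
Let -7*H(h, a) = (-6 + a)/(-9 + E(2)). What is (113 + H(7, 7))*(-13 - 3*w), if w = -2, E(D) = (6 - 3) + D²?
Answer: -1583/2 ≈ -791.50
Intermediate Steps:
E(D) = 3 + D²
H(h, a) = -3/7 + a/14 (H(h, a) = -(-6 + a)/(7*(-9 + (3 + 2²))) = -(-6 + a)/(7*(-9 + (3 + 4))) = -(-6 + a)/(7*(-9 + 7)) = -(-6 + a)/(7*(-2)) = -(-6 + a)*(-1)/(7*2) = -(3 - a/2)/7 = -3/7 + a/14)
(113 + H(7, 7))*(-13 - 3*w) = (113 + (-3/7 + (1/14)*7))*(-13 - 3*(-2)) = (113 + (-3/7 + ½))*(-13 + 6) = (113 + 1/14)*(-7) = (1583/14)*(-7) = -1583/2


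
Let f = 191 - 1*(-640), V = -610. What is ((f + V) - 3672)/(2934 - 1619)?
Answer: -3451/1315 ≈ -2.6243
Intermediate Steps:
f = 831 (f = 191 + 640 = 831)
((f + V) - 3672)/(2934 - 1619) = ((831 - 610) - 3672)/(2934 - 1619) = (221 - 3672)/1315 = -3451*1/1315 = -3451/1315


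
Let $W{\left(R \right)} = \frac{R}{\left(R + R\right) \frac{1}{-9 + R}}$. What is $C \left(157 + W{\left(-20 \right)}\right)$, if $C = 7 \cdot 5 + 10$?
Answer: $\frac{12825}{2} \approx 6412.5$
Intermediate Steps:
$W{\left(R \right)} = - \frac{9}{2} + \frac{R}{2}$ ($W{\left(R \right)} = \frac{R}{2 R \frac{1}{-9 + R}} = R \frac{-9 + R}{2 R} = - \frac{9}{2} + \frac{R}{2}$)
$C = 45$ ($C = 35 + 10 = 45$)
$C \left(157 + W{\left(-20 \right)}\right) = 45 \left(157 + \left(- \frac{9}{2} + \frac{1}{2} \left(-20\right)\right)\right) = 45 \left(157 - \frac{29}{2}\right) = 45 \cdot \frac{285}{2} = \frac{12825}{2}$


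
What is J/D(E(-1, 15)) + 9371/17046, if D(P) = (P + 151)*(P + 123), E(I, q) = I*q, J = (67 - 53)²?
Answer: 1958087/3477384 ≈ 0.56309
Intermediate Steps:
J = 196 (J = 14² = 196)
D(P) = (123 + P)*(151 + P) (D(P) = (151 + P)*(123 + P) = (123 + P)*(151 + P))
J/D(E(-1, 15)) + 9371/17046 = 196/(18573 + (-1*15)² + 274*(-1*15)) + 9371/17046 = 196/(18573 + (-15)² + 274*(-15)) + 9371*(1/17046) = 196/(18573 + 225 - 4110) + 9371/17046 = 196/14688 + 9371/17046 = 196*(1/14688) + 9371/17046 = 49/3672 + 9371/17046 = 1958087/3477384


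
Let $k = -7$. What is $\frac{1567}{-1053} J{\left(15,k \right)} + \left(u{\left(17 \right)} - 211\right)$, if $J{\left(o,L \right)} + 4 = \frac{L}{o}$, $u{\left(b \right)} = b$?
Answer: $- \frac{2959241}{15795} \approx -187.35$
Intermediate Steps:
$J{\left(o,L \right)} = -4 + \frac{L}{o}$
$\frac{1567}{-1053} J{\left(15,k \right)} + \left(u{\left(17 \right)} - 211\right) = \frac{1567}{-1053} \left(-4 - \frac{7}{15}\right) + \left(17 - 211\right) = 1567 \left(- \frac{1}{1053}\right) \left(-4 - \frac{7}{15}\right) - 194 = - \frac{1567 \left(-4 - \frac{7}{15}\right)}{1053} - 194 = \left(- \frac{1567}{1053}\right) \left(- \frac{67}{15}\right) - 194 = \frac{104989}{15795} - 194 = - \frac{2959241}{15795}$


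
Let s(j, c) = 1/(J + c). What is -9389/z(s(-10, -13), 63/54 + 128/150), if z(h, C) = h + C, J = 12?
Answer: -469450/51 ≈ -9204.9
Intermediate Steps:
s(j, c) = 1/(12 + c)
z(h, C) = C + h
-9389/z(s(-10, -13), 63/54 + 128/150) = -9389/((63/54 + 128/150) + 1/(12 - 13)) = -9389/((63*(1/54) + 128*(1/150)) + 1/(-1)) = -9389/((7/6 + 64/75) - 1) = -9389/(101/50 - 1) = -9389/51/50 = -9389*50/51 = -469450/51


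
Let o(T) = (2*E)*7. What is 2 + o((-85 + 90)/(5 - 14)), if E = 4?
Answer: 58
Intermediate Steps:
o(T) = 56 (o(T) = (2*4)*7 = 8*7 = 56)
2 + o((-85 + 90)/(5 - 14)) = 2 + 56 = 58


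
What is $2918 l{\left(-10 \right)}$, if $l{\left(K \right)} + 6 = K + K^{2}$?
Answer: $245112$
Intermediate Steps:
$l{\left(K \right)} = -6 + K + K^{2}$ ($l{\left(K \right)} = -6 + \left(K + K^{2}\right) = -6 + K + K^{2}$)
$2918 l{\left(-10 \right)} = 2918 \left(-6 - 10 + \left(-10\right)^{2}\right) = 2918 \left(-6 - 10 + 100\right) = 2918 \cdot 84 = 245112$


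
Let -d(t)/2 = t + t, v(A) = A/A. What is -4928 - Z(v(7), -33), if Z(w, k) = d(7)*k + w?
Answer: -5853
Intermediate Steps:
v(A) = 1
d(t) = -4*t (d(t) = -2*(t + t) = -4*t)
Z(w, k) = w - 28*k (Z(w, k) = (-4*7)*k + w = -28*k + w = w - 28*k)
-4928 - Z(v(7), -33) = -4928 - (1 - 28*(-33)) = -4928 - (1 + 924) = -4928 - 1*925 = -4928 - 925 = -5853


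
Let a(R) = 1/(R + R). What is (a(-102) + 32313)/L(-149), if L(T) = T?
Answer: -6591851/30396 ≈ -216.87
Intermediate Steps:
a(R) = 1/(2*R)
(a(-102) + 32313)/L(-149) = ((½)/(-102) + 32313)/(-149) = ((½)*(-1/102) + 32313)*(-1/149) = (-1/204 + 32313)*(-1/149) = (6591851/204)*(-1/149) = -6591851/30396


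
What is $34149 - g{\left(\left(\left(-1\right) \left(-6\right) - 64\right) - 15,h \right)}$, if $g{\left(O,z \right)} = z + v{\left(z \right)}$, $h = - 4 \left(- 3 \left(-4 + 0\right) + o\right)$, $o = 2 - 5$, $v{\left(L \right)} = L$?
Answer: $34221$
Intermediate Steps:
$o = -3$ ($o = 2 - 5 = -3$)
$h = -36$ ($h = - 4 \left(- 3 \left(-4 + 0\right) - 3\right) = - 4 \left(\left(-3\right) \left(-4\right) - 3\right) = - 4 \left(12 - 3\right) = \left(-4\right) 9 = -36$)
$g{\left(O,z \right)} = 2 z$ ($g{\left(O,z \right)} = z + z = 2 z$)
$34149 - g{\left(\left(\left(-1\right) \left(-6\right) - 64\right) - 15,h \right)} = 34149 - 2 \left(-36\right) = 34149 - -72 = 34149 + 72 = 34221$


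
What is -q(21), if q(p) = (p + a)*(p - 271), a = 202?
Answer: 55750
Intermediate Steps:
q(p) = (-271 + p)*(202 + p) (q(p) = (p + 202)*(p - 271) = (202 + p)*(-271 + p) = (-271 + p)*(202 + p))
-q(21) = -(-54742 + 21² - 69*21) = -(-54742 + 441 - 1449) = -1*(-55750) = 55750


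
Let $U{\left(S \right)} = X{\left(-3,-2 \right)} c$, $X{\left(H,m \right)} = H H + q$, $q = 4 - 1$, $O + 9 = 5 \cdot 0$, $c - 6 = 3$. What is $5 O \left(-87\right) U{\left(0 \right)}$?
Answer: $422820$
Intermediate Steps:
$c = 9$ ($c = 6 + 3 = 9$)
$O = -9$ ($O = -9 + 5 \cdot 0 = -9 + 0 = -9$)
$q = 3$
$X{\left(H,m \right)} = 3 + H^{2}$ ($X{\left(H,m \right)} = H H + 3 = H^{2} + 3 = 3 + H^{2}$)
$U{\left(S \right)} = 108$ ($U{\left(S \right)} = \left(3 + \left(-3\right)^{2}\right) 9 = \left(3 + 9\right) 9 = 12 \cdot 9 = 108$)
$5 O \left(-87\right) U{\left(0 \right)} = 5 \left(-9\right) \left(-87\right) 108 = \left(-45\right) \left(-87\right) 108 = 3915 \cdot 108 = 422820$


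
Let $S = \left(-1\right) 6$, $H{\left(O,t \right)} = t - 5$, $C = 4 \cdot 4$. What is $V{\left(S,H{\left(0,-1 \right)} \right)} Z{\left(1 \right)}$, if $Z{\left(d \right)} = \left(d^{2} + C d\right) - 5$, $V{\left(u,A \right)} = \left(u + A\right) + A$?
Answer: $-216$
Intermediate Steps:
$C = 16$
$H{\left(O,t \right)} = -5 + t$
$S = -6$
$V{\left(u,A \right)} = u + 2 A$ ($V{\left(u,A \right)} = \left(A + u\right) + A = u + 2 A$)
$Z{\left(d \right)} = -5 + d^{2} + 16 d$ ($Z{\left(d \right)} = \left(d^{2} + 16 d\right) - 5 = -5 + d^{2} + 16 d$)
$V{\left(S,H{\left(0,-1 \right)} \right)} Z{\left(1 \right)} = \left(-6 + 2 \left(-5 - 1\right)\right) \left(-5 + 1^{2} + 16 \cdot 1\right) = \left(-6 + 2 \left(-6\right)\right) \left(-5 + 1 + 16\right) = \left(-6 - 12\right) 12 = \left(-18\right) 12 = -216$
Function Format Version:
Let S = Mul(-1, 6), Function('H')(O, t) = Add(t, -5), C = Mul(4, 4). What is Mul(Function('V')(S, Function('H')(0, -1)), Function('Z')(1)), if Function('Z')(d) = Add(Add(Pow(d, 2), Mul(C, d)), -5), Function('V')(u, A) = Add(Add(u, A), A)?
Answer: -216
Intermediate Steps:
C = 16
Function('H')(O, t) = Add(-5, t)
S = -6
Function('V')(u, A) = Add(u, Mul(2, A)) (Function('V')(u, A) = Add(Add(A, u), A) = Add(u, Mul(2, A)))
Function('Z')(d) = Add(-5, Pow(d, 2), Mul(16, d)) (Function('Z')(d) = Add(Add(Pow(d, 2), Mul(16, d)), -5) = Add(-5, Pow(d, 2), Mul(16, d)))
Mul(Function('V')(S, Function('H')(0, -1)), Function('Z')(1)) = Mul(Add(-6, Mul(2, Add(-5, -1))), Add(-5, Pow(1, 2), Mul(16, 1))) = Mul(Add(-6, Mul(2, -6)), Add(-5, 1, 16)) = Mul(Add(-6, -12), 12) = Mul(-18, 12) = -216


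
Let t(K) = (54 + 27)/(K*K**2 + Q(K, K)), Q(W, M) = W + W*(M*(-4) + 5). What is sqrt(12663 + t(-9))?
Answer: 2*sqrt(5321595)/41 ≈ 112.53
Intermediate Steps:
Q(W, M) = W + W*(5 - 4*M) (Q(W, M) = W + W*(-4*M + 5) = W + W*(5 - 4*M))
t(K) = 81/(K**3 + 2*K*(3 - 2*K)) (t(K) = (54 + 27)/(K*K**2 + 2*K*(3 - 2*K)) = 81/(K**3 + 2*K*(3 - 2*K)))
sqrt(12663 + t(-9)) = sqrt(12663 + 81/(-9*(6 + (-9)**2 - 4*(-9)))) = sqrt(12663 + 81*(-1/9)/(6 + 81 + 36)) = sqrt(12663 + 81*(-1/9)/123) = sqrt(12663 + 81*(-1/9)*(1/123)) = sqrt(12663 - 3/41) = sqrt(519180/41) = 2*sqrt(5321595)/41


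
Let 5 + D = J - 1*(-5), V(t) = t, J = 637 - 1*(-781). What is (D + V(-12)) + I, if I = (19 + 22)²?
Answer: 3087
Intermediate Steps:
J = 1418 (J = 637 + 781 = 1418)
I = 1681 (I = 41² = 1681)
D = 1418 (D = -5 + (1418 - 1*(-5)) = -5 + (1418 + 5) = -5 + 1423 = 1418)
(D + V(-12)) + I = (1418 - 12) + 1681 = 1406 + 1681 = 3087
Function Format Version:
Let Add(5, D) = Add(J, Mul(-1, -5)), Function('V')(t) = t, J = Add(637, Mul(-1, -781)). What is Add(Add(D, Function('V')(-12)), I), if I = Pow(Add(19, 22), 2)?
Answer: 3087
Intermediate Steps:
J = 1418 (J = Add(637, 781) = 1418)
I = 1681 (I = Pow(41, 2) = 1681)
D = 1418 (D = Add(-5, Add(1418, Mul(-1, -5))) = Add(-5, Add(1418, 5)) = Add(-5, 1423) = 1418)
Add(Add(D, Function('V')(-12)), I) = Add(Add(1418, -12), 1681) = Add(1406, 1681) = 3087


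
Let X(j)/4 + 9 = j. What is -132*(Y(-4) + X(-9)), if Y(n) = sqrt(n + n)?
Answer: 9504 - 264*I*sqrt(2) ≈ 9504.0 - 373.35*I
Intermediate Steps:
X(j) = -36 + 4*j
Y(n) = sqrt(2)*sqrt(n) (Y(n) = sqrt(2*n) = sqrt(2)*sqrt(n))
-132*(Y(-4) + X(-9)) = -132*(sqrt(2)*sqrt(-4) + (-36 + 4*(-9))) = -132*(sqrt(2)*(2*I) + (-36 - 36)) = -132*(2*I*sqrt(2) - 72) = -132*(-72 + 2*I*sqrt(2)) = 9504 - 264*I*sqrt(2)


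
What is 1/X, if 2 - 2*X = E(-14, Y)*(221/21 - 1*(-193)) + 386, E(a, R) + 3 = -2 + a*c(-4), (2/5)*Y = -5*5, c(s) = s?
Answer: -7/37673 ≈ -0.00018581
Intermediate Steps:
Y = -125/2 (Y = 5*(-5*5)/2 = (5/2)*(-25) = -125/2 ≈ -62.500)
E(a, R) = -5 - 4*a (E(a, R) = -3 + (-2 + a*(-4)) = -3 + (-2 - 4*a) = -5 - 4*a)
X = -37673/7 (X = 1 - ((-5 - 4*(-14))*(221/21 - 1*(-193)) + 386)/2 = 1 - ((-5 + 56)*(221*(1/21) + 193) + 386)/2 = 1 - (51*(221/21 + 193) + 386)/2 = 1 - (51*(4274/21) + 386)/2 = 1 - (72658/7 + 386)/2 = 1 - ½*75360/7 = 1 - 37680/7 = -37673/7 ≈ -5381.9)
1/X = 1/(-37673/7) = -7/37673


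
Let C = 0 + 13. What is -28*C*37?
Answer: -13468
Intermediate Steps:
C = 13
-28*C*37 = -28*13*37 = -364*37 = -13468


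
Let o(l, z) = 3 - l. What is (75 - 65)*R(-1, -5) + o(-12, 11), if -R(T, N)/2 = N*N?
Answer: -485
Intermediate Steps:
R(T, N) = -2*N² (R(T, N) = -2*N*N = -2*N²)
(75 - 65)*R(-1, -5) + o(-12, 11) = (75 - 65)*(-2*(-5)²) + (3 - 1*(-12)) = 10*(-2*25) + (3 + 12) = 10*(-50) + 15 = -500 + 15 = -485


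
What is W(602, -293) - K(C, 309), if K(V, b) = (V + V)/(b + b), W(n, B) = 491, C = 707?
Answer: 151012/309 ≈ 488.71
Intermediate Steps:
K(V, b) = V/b (K(V, b) = (2*V)/((2*b)) = (2*V)*(1/(2*b)) = V/b)
W(602, -293) - K(C, 309) = 491 - 707/309 = 151012/309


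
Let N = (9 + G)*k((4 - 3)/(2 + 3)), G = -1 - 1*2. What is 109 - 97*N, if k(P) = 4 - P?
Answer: -10513/5 ≈ -2102.6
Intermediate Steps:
G = -3 (G = -1 - 2 = -3)
N = 114/5 (N = (9 - 3)*(4 - (4 - 3)/(2 + 3)) = 6*(4 - 1/5) = 6*(4 - 1*⅕) = 6*(4 - ⅕) = 6*(19/5) = 114/5 ≈ 22.800)
109 - 97*N = 109 - 97*114/5 = 109 - 11058/5 = -10513/5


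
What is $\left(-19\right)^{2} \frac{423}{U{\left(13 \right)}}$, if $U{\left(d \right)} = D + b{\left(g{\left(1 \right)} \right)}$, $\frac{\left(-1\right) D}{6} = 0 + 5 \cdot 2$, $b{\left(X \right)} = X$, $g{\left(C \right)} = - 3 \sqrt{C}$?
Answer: $- \frac{16967}{7} \approx -2423.9$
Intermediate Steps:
$D = -60$ ($D = - 6 \left(0 + 5 \cdot 2\right) = - 6 \left(0 + 10\right) = \left(-6\right) 10 = -60$)
$U{\left(d \right)} = -63$ ($U{\left(d \right)} = -60 - 3 \sqrt{1} = -60 - 3 = -63$)
$\left(-19\right)^{2} \frac{423}{U{\left(13 \right)}} = \left(-19\right)^{2} \frac{423}{-63} = 361 \cdot 423 \left(- \frac{1}{63}\right) = 361 \left(- \frac{47}{7}\right) = - \frac{16967}{7}$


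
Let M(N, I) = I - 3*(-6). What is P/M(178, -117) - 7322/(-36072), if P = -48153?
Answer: 96538883/198396 ≈ 486.60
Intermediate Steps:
M(N, I) = 18 + I (M(N, I) = I + 18 = 18 + I)
P/M(178, -117) - 7322/(-36072) = -48153/(18 - 117) - 7322/(-36072) = -48153/(-99) - 7322*(-1/36072) = -48153*(-1/99) + 3661/18036 = 16051/33 + 3661/18036 = 96538883/198396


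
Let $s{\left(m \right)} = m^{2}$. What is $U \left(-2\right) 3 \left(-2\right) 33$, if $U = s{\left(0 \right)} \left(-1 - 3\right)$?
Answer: $0$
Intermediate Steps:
$U = 0$ ($U = 0^{2} \left(-1 - 3\right) = 0 \left(-4\right) = 0$)
$U \left(-2\right) 3 \left(-2\right) 33 = 0 \left(-2\right) 3 \left(-2\right) 33 = 0 \left(\left(-6\right) \left(-2\right)\right) 33 = 0 \cdot 12 \cdot 33 = 0 \cdot 33 = 0$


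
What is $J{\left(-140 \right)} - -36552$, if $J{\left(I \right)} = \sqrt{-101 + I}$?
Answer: $36552 + i \sqrt{241} \approx 36552.0 + 15.524 i$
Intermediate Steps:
$J{\left(-140 \right)} - -36552 = \sqrt{-101 - 140} - -36552 = \sqrt{-241} + 36552 = i \sqrt{241} + 36552 = 36552 + i \sqrt{241}$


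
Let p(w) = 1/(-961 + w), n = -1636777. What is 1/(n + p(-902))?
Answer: -1863/3049315552 ≈ -6.1096e-7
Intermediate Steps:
1/(n + p(-902)) = 1/(-1636777 + 1/(-961 - 902)) = 1/(-1636777 + 1/(-1863)) = 1/(-1636777 - 1/1863) = 1/(-3049315552/1863) = -1863/3049315552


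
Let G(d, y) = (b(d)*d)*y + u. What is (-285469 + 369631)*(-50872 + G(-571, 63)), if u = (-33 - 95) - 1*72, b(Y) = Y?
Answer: 1724438224782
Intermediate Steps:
u = -200 (u = -128 - 72 = -200)
G(d, y) = -200 + y*d² (G(d, y) = (d*d)*y - 200 = d²*y - 200 = y*d² - 200 = -200 + y*d²)
(-285469 + 369631)*(-50872 + G(-571, 63)) = (-285469 + 369631)*(-50872 + (-200 + 63*(-571)²)) = 84162*(-50872 + (-200 + 63*326041)) = 84162*(-50872 + (-200 + 20540583)) = 84162*(-50872 + 20540383) = 84162*20489511 = 1724438224782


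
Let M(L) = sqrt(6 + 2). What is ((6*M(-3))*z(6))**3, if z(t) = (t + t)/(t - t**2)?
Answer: -27648*sqrt(2)/125 ≈ -312.80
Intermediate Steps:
M(L) = 2*sqrt(2) (M(L) = sqrt(8) = 2*sqrt(2))
z(t) = 2*t/(t - t**2) (z(t) = (2*t)/(t - t**2) = 2*t/(t - t**2))
((6*M(-3))*z(6))**3 = ((6*(2*sqrt(2)))*(-2/(-1 + 6)))**3 = ((12*sqrt(2))*(-2/5))**3 = (-24*sqrt(2)/5)**3 = -27648*sqrt(2)/125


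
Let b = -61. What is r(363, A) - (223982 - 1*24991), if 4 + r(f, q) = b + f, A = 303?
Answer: -198693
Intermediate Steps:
r(f, q) = -65 + f (r(f, q) = -4 + (-61 + f) = -65 + f)
r(363, A) - (223982 - 1*24991) = (-65 + 363) - (223982 - 1*24991) = 298 - (223982 - 24991) = 298 - 1*198991 = 298 - 198991 = -198693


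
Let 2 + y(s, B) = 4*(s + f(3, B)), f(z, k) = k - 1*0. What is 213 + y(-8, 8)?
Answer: 211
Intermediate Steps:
f(z, k) = k (f(z, k) = k + 0 = k)
y(s, B) = -2 + 4*B + 4*s (y(s, B) = -2 + 4*(s + B) = -2 + 4*(B + s) = -2 + (4*B + 4*s) = -2 + 4*B + 4*s)
213 + y(-8, 8) = 213 + (-2 + 4*8 + 4*(-8)) = 213 + (-2 + 32 - 32) = 213 - 2 = 211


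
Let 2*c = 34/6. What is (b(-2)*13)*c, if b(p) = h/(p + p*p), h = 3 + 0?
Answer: 221/4 ≈ 55.250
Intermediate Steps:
h = 3
c = 17/6 (c = (34/6)/2 = (34*(⅙))/2 = (½)*(17/3) = 17/6 ≈ 2.8333)
b(p) = 3/(p + p²) (b(p) = 3/(p + p*p) = 3/(p + p²))
(b(-2)*13)*c = ((3/(-2*(1 - 2)))*13)*(17/6) = ((3*(-½)/(-1))*13)*(17/6) = ((3*(-½)*(-1))*13)*(17/6) = ((3/2)*13)*(17/6) = (39/2)*(17/6) = 221/4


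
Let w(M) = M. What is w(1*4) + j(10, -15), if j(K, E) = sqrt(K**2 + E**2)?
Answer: 4 + 5*sqrt(13) ≈ 22.028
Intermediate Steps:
j(K, E) = sqrt(E**2 + K**2)
w(1*4) + j(10, -15) = 1*4 + sqrt((-15)**2 + 10**2) = 4 + sqrt(225 + 100) = 4 + sqrt(325) = 4 + 5*sqrt(13)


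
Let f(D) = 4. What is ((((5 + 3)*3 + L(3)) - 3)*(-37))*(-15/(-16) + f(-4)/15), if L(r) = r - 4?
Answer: -10693/12 ≈ -891.08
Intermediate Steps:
L(r) = -4 + r
((((5 + 3)*3 + L(3)) - 3)*(-37))*(-15/(-16) + f(-4)/15) = ((((5 + 3)*3 + (-4 + 3)) - 3)*(-37))*(-15/(-16) + 4/15) = (((8*3 - 1) - 3)*(-37))*(-15*(-1/16) + 4*(1/15)) = (((24 - 1) - 3)*(-37))*(15/16 + 4/15) = ((23 - 3)*(-37))*(289/240) = (20*(-37))*(289/240) = -740*289/240 = -10693/12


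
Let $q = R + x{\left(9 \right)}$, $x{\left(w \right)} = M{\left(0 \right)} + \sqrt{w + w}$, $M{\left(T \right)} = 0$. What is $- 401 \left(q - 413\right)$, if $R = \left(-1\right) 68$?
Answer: $192881 - 1203 \sqrt{2} \approx 1.9118 \cdot 10^{5}$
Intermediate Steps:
$R = -68$
$x{\left(w \right)} = \sqrt{2} \sqrt{w}$ ($x{\left(w \right)} = 0 + \sqrt{w + w} = 0 + \sqrt{2 w} = 0 + \sqrt{2} \sqrt{w} = \sqrt{2} \sqrt{w}$)
$q = -68 + 3 \sqrt{2}$ ($q = -68 + \sqrt{2} \sqrt{9} = -68 + \sqrt{2} \cdot 3 = -68 + 3 \sqrt{2} \approx -63.757$)
$- 401 \left(q - 413\right) = - 401 \left(\left(-68 + 3 \sqrt{2}\right) - 413\right) = - 401 \left(-481 + 3 \sqrt{2}\right) = 192881 - 1203 \sqrt{2}$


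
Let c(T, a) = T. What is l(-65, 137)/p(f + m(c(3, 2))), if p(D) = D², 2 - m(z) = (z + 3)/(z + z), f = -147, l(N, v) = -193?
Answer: -193/21316 ≈ -0.0090542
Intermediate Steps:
m(z) = 2 - (3 + z)/(2*z) (m(z) = 2 - (z + 3)/(z + z) = 2 - (3 + z)/(2*z))
l(-65, 137)/p(f + m(c(3, 2))) = -193/(-147 + (3/2)*(-1 + 3)/3)² = -193/(-147 + (3/2)*(⅓)*2)² = -193/(-147 + 1)² = -193/((-146)²) = -193/21316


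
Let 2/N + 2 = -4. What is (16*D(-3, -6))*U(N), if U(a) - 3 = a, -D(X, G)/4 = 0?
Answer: 0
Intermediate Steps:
N = -⅓ (N = 2/(-2 - 4) = 2/(-6) = 2*(-⅙) = -⅓ ≈ -0.33333)
D(X, G) = 0 (D(X, G) = -4*0 = 0)
U(a) = 3 + a
(16*D(-3, -6))*U(N) = (16*0)*(3 - ⅓) = 0*(8/3) = 0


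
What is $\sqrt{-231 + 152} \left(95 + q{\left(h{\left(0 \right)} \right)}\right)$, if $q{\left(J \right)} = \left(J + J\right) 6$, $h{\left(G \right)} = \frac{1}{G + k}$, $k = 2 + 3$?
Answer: $\frac{487 i \sqrt{79}}{5} \approx 865.71 i$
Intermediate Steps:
$k = 5$
$h{\left(G \right)} = \frac{1}{5 + G}$ ($h{\left(G \right)} = \frac{1}{G + 5} = \frac{1}{5 + G}$)
$q{\left(J \right)} = 12 J$ ($q{\left(J \right)} = 2 J 6 = 12 J$)
$\sqrt{-231 + 152} \left(95 + q{\left(h{\left(0 \right)} \right)}\right) = \sqrt{-231 + 152} \left(95 + \frac{12}{5 + 0}\right) = \sqrt{-79} \left(95 + \frac{12}{5}\right) = i \sqrt{79} \left(95 + 12 \cdot \frac{1}{5}\right) = i \sqrt{79} \left(95 + \frac{12}{5}\right) = i \sqrt{79} \cdot \frac{487}{5} = \frac{487 i \sqrt{79}}{5}$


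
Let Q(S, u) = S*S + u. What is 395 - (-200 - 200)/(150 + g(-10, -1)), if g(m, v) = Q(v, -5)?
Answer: 29035/73 ≈ 397.74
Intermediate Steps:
Q(S, u) = u + S**2 (Q(S, u) = S**2 + u = u + S**2)
g(m, v) = -5 + v**2
395 - (-200 - 200)/(150 + g(-10, -1)) = 395 - (-200 - 200)/(150 + (-5 + (-1)**2)) = 395 - (-400)/(150 + (-5 + 1)) = 395 - (-400)/(150 - 4) = 395 - (-400)/146 = 395 - 1*(-200/73) = 395 + 200/73 = 29035/73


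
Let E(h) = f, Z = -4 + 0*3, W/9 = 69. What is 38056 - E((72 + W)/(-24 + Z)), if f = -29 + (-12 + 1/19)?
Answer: 723842/19 ≈ 38097.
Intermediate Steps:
W = 621 (W = 9*69 = 621)
Z = -4 (Z = -4 + 0 = -4)
f = -778/19 (f = -29 + (-12 + 1/19) = -29 - 227/19 = -778/19 ≈ -40.947)
E(h) = -778/19
38056 - E((72 + W)/(-24 + Z)) = 38056 - 1*(-778/19) = 38056 + 778/19 = 723842/19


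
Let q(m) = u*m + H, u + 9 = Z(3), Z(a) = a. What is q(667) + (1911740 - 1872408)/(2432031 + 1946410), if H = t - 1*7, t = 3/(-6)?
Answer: -35110639715/8756882 ≈ -4009.5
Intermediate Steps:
t = -1/2 (t = 3*(-1/6) = -1/2 ≈ -0.50000)
H = -15/2 (H = -1/2 - 1*7 = -1/2 - 7 = -15/2 ≈ -7.5000)
u = -6 (u = -9 + 3 = -6)
q(m) = -15/2 - 6*m (q(m) = -6*m - 15/2 = -15/2 - 6*m)
q(667) + (1911740 - 1872408)/(2432031 + 1946410) = (-15/2 - 6*667) + (1911740 - 1872408)/(2432031 + 1946410) = (-15/2 - 4002) + 39332/4378441 = -8019/2 + 39332*(1/4378441) = -8019/2 + 39332/4378441 = -35110639715/8756882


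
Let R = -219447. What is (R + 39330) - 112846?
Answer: -292963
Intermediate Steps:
(R + 39330) - 112846 = (-219447 + 39330) - 112846 = -180117 - 112846 = -292963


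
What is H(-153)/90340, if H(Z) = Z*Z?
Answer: 23409/90340 ≈ 0.25912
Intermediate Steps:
H(Z) = Z**2
H(-153)/90340 = (-153)**2/90340 = 23409*(1/90340) = 23409/90340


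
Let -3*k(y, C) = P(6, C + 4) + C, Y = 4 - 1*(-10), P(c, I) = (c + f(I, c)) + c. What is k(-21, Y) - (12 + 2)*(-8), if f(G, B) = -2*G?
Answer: 346/3 ≈ 115.33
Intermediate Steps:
P(c, I) = -2*I + 2*c (P(c, I) = (c - 2*I) + c = -2*I + 2*c)
Y = 14 (Y = 4 + 10 = 14)
k(y, C) = -4/3 + C/3 (k(y, C) = -((-2*(C + 4) + 2*6) + C)/3 = -((-2*(4 + C) + 12) + C)/3 = -(((-8 - 2*C) + 12) + C)/3 = -((4 - 2*C) + C)/3 = -(4 - C)/3 = -4/3 + C/3)
k(-21, Y) - (12 + 2)*(-8) = (-4/3 + (1/3)*14) - (12 + 2)*(-8) = (-4/3 + 14/3) - 14*(-8) = 10/3 - 1*(-112) = 10/3 + 112 = 346/3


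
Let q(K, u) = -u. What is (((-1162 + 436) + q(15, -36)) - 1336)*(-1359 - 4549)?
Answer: 11969608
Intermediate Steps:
(((-1162 + 436) + q(15, -36)) - 1336)*(-1359 - 4549) = (((-1162 + 436) - 1*(-36)) - 1336)*(-1359 - 4549) = ((-726 + 36) - 1336)*(-5908) = (-690 - 1336)*(-5908) = -2026*(-5908) = 11969608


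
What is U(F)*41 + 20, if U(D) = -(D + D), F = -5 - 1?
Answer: 512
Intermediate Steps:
F = -6
U(D) = -2*D
U(F)*41 + 20 = -2*(-6)*41 + 20 = 12*41 + 20 = 492 + 20 = 512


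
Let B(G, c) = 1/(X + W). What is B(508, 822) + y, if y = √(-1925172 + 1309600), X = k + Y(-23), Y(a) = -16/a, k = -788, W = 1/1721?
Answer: -39583/31163845 + 2*I*√153893 ≈ -0.0012702 + 784.58*I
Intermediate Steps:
W = 1/1721 ≈ 0.00058106
X = -18108/23 (X = -788 - 16/(-23) = -788 - 16*(-1/23) = -788 + 16/23 = -18108/23 ≈ -787.30)
B(G, c) = -39583/31163845 (B(G, c) = 1/(-18108/23 + 1/1721) = 1/(-31163845/39583) = -39583/31163845)
y = 2*I*√153893 (y = √(-615572) = 2*I*√153893 ≈ 784.58*I)
B(508, 822) + y = -39583/31163845 + 2*I*√153893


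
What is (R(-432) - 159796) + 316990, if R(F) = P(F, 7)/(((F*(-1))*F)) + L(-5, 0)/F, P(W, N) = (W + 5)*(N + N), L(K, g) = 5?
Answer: 14668088437/93312 ≈ 1.5719e+5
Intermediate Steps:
P(W, N) = 2*N*(5 + W) (P(W, N) = (5 + W)*(2*N) = 2*N*(5 + W))
R(F) = 5/F - (70 + 14*F)/F² (R(F) = (2*7*(5 + F))/(((F*(-1))*F)) + 5/F = (70 + 14*F)/(((-F)*F)) + 5/F = (70 + 14*F)/((-F²)) + 5/F = (70 + 14*F)*(-1/F²) + 5/F = -(70 + 14*F)/F² + 5/F = 5/F - (70 + 14*F)/F²)
(R(-432) - 159796) + 316990 = ((-70 - 9*(-432))/(-432)² - 159796) + 316990 = ((-70 + 3888)/186624 - 159796) + 316990 = ((1/186624)*3818 - 159796) + 316990 = (1909/93312 - 159796) + 316990 = -14910882443/93312 + 316990 = 14668088437/93312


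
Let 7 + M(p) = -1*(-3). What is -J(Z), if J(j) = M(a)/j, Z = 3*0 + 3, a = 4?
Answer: 4/3 ≈ 1.3333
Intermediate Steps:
M(p) = -4 (M(p) = -7 - 1*(-3) = -7 + 3 = -4)
Z = 3 (Z = 0 + 3 = 3)
J(j) = -4/j
-J(Z) = -(-4)/3 = -1*(-4/3) = 4/3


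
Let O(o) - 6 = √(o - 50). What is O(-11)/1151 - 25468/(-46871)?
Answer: 29594894/53948521 + I*√61/1151 ≈ 0.54858 + 0.0067856*I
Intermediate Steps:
O(o) = 6 + √(-50 + o) (O(o) = 6 + √(o - 50) = 6 + √(-50 + o))
O(-11)/1151 - 25468/(-46871) = (6 + √(-50 - 11))/1151 - 25468/(-46871) = (6 + √(-61))*(1/1151) - 25468*(-1/46871) = (6 + I*√61)*(1/1151) + 25468/46871 = (6/1151 + I*√61/1151) + 25468/46871 = 29594894/53948521 + I*√61/1151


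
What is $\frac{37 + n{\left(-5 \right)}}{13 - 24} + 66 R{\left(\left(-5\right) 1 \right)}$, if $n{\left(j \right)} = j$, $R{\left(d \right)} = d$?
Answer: $- \frac{3662}{11} \approx -332.91$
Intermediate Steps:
$\frac{37 + n{\left(-5 \right)}}{13 - 24} + 66 R{\left(\left(-5\right) 1 \right)} = \frac{37 - 5}{13 - 24} + 66 \left(\left(-5\right) 1\right) = \frac{32}{-11} + 66 \left(-5\right) = 32 \left(- \frac{1}{11}\right) - 330 = - \frac{32}{11} - 330 = - \frac{3662}{11}$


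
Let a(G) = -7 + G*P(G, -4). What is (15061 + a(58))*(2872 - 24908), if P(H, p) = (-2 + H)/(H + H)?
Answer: -332346952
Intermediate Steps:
P(H, p) = (-2 + H)/(2*H) (P(H, p) = (-2 + H)/((2*H)) = (-2 + H)*(1/(2*H)) = (-2 + H)/(2*H))
a(G) = -8 + G/2 (a(G) = -7 + G*((-2 + G)/(2*G)) = -7 + (-1 + G/2) = -8 + G/2)
(15061 + a(58))*(2872 - 24908) = (15061 + (-8 + (½)*58))*(2872 - 24908) = (15061 + (-8 + 29))*(-22036) = (15061 + 21)*(-22036) = 15082*(-22036) = -332346952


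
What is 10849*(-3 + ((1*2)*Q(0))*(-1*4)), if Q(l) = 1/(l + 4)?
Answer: -54245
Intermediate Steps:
Q(l) = 1/(4 + l)
10849*(-3 + ((1*2)*Q(0))*(-1*4)) = 10849*(-3 + ((1*2)/(4 + 0))*(-1*4)) = 10849*(-3 + (2/4)*(-4)) = 10849*(-3 + (2*(¼))*(-4)) = 10849*(-3 + (½)*(-4)) = 10849*(-3 - 2) = 10849*(-5) = -54245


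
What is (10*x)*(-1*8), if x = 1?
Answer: -80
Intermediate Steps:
(10*x)*(-1*8) = (10*1)*(-1*8) = 10*(-8) = -80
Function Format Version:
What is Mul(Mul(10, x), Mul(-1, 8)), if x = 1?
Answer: -80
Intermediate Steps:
Mul(Mul(10, x), Mul(-1, 8)) = Mul(Mul(10, 1), Mul(-1, 8)) = Mul(10, -8) = -80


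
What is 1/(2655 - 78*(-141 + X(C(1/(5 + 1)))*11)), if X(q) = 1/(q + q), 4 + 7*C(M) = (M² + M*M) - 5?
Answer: 23/321741 ≈ 7.1486e-5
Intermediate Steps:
C(M) = -9/7 + 2*M²/7 (C(M) = -4/7 + ((M² + M*M) - 5)/7 = -4/7 + ((M² + M²) - 5)/7 = -4/7 + (2*M² - 5)/7 = -4/7 + (-5 + 2*M²)/7 = -4/7 + (-5/7 + 2*M²/7) = -9/7 + 2*M²/7)
X(q) = 1/(2*q)
1/(2655 - 78*(-141 + X(C(1/(5 + 1)))*11)) = 1/(2655 - 78*(-141 + (1/(2*(-9/7 + 2*(1/(5 + 1))²/7)))*11)) = 1/(2655 - 78*(-141 + (1/(2*(-9/7 + 2*(1/6)²/7)))*11)) = 1/(2655 - 78*(-141 + (1/(2*(-9/7 + 2*(⅙)²/7)))*11)) = 1/(2655 - 78*(-141 + (1/(2*(-9/7 + (2/7)*(1/36))))*11)) = 1/(2655 - 78*(-141 + (1/(2*(-9/7 + 1/126)))*11)) = 1/(2655 - 78*(-141 + (1/(2*(-23/18)))*11)) = 1/(2655 - 78*(-141 + ((½)*(-18/23))*11)) = 1/(2655 - 78*(-141 - 9/23*11)) = 1/(2655 - 78*(-141 - 99/23)) = 1/(2655 - 78*(-3342/23)) = 1/(2655 + 260676/23) = 1/(321741/23) = 23/321741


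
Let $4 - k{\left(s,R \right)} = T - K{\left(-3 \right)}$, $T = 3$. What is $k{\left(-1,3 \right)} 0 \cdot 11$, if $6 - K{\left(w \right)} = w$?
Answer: $0$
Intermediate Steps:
$K{\left(w \right)} = 6 - w$
$k{\left(s,R \right)} = 10$ ($k{\left(s,R \right)} = 4 - \left(3 - \left(6 - -3\right)\right) = 4 - \left(3 - \left(6 + 3\right)\right) = 4 - \left(3 - 9\right) = 4 - -6 = 4 + 6 = 10$)
$k{\left(-1,3 \right)} 0 \cdot 11 = 10 \cdot 0 \cdot 11 = 0 \cdot 11 = 0$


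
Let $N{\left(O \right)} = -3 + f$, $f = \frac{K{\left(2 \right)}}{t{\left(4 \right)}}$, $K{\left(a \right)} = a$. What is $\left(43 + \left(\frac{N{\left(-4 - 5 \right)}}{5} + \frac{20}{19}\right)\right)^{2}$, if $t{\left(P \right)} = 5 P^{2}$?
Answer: $\frac{27270889321}{14440000} \approx 1888.6$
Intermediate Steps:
$f = \frac{1}{40}$ ($f = \frac{2}{5 \cdot 4^{2}} = \frac{2}{5 \cdot 16} = \frac{2}{80} = 2 \cdot \frac{1}{80} = \frac{1}{40} \approx 0.025$)
$N{\left(O \right)} = - \frac{119}{40}$ ($N{\left(O \right)} = -3 + \frac{1}{40} = - \frac{119}{40}$)
$\left(43 + \left(\frac{N{\left(-4 - 5 \right)}}{5} + \frac{20}{19}\right)\right)^{2} = \left(43 + \left(- \frac{119}{40 \cdot 5} + \frac{20}{19}\right)\right)^{2} = \left(43 + \left(\left(- \frac{119}{40}\right) \frac{1}{5} + 20 \cdot \frac{1}{19}\right)\right)^{2} = \left(43 + \left(- \frac{119}{200} + \frac{20}{19}\right)\right)^{2} = \left(43 + \frac{1739}{3800}\right)^{2} = \left(\frac{165139}{3800}\right)^{2} = \frac{27270889321}{14440000}$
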